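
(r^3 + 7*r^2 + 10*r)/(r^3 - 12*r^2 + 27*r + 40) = r*(r^2 + 7*r + 10)/(r^3 - 12*r^2 + 27*r + 40)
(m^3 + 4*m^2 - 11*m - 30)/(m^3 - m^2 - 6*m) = (m + 5)/m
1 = 1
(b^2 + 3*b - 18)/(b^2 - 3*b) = (b + 6)/b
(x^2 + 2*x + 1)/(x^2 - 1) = (x + 1)/(x - 1)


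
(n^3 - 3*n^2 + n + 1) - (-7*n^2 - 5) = n^3 + 4*n^2 + n + 6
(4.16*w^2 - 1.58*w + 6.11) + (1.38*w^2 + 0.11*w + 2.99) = 5.54*w^2 - 1.47*w + 9.1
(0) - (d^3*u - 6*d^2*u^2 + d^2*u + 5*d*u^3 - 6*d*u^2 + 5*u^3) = -d^3*u + 6*d^2*u^2 - d^2*u - 5*d*u^3 + 6*d*u^2 - 5*u^3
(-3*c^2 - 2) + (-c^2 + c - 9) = -4*c^2 + c - 11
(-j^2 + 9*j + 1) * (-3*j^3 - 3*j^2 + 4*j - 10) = 3*j^5 - 24*j^4 - 34*j^3 + 43*j^2 - 86*j - 10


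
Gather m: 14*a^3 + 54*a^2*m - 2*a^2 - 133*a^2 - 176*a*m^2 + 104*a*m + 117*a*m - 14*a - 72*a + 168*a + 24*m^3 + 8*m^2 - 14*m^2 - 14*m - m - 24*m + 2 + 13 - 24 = 14*a^3 - 135*a^2 + 82*a + 24*m^3 + m^2*(-176*a - 6) + m*(54*a^2 + 221*a - 39) - 9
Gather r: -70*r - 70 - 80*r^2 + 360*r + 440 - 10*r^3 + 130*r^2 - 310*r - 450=-10*r^3 + 50*r^2 - 20*r - 80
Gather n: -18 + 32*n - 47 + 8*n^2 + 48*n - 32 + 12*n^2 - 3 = 20*n^2 + 80*n - 100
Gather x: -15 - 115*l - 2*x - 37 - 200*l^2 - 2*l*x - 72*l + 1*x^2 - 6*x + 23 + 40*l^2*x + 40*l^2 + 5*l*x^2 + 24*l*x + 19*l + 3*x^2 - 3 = -160*l^2 - 168*l + x^2*(5*l + 4) + x*(40*l^2 + 22*l - 8) - 32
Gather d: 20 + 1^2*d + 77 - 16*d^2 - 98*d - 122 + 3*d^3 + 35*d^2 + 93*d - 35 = 3*d^3 + 19*d^2 - 4*d - 60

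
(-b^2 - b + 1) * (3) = -3*b^2 - 3*b + 3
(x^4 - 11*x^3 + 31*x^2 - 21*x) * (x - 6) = x^5 - 17*x^4 + 97*x^3 - 207*x^2 + 126*x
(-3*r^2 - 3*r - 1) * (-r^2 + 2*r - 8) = 3*r^4 - 3*r^3 + 19*r^2 + 22*r + 8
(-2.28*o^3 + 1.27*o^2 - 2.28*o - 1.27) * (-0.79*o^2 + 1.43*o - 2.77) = 1.8012*o^5 - 4.2637*o^4 + 9.9329*o^3 - 5.775*o^2 + 4.4995*o + 3.5179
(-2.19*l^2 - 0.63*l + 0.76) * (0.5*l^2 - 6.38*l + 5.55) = -1.095*l^4 + 13.6572*l^3 - 7.7551*l^2 - 8.3453*l + 4.218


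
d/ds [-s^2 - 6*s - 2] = -2*s - 6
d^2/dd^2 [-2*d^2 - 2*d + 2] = -4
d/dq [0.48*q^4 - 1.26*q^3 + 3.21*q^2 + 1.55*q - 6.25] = 1.92*q^3 - 3.78*q^2 + 6.42*q + 1.55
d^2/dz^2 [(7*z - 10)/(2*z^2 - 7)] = 4*(8*z^2*(7*z - 10) + (10 - 21*z)*(2*z^2 - 7))/(2*z^2 - 7)^3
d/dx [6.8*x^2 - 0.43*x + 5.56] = 13.6*x - 0.43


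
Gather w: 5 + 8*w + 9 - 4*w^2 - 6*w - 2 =-4*w^2 + 2*w + 12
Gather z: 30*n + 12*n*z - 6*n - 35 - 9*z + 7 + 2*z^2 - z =24*n + 2*z^2 + z*(12*n - 10) - 28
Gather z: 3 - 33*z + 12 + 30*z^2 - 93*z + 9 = 30*z^2 - 126*z + 24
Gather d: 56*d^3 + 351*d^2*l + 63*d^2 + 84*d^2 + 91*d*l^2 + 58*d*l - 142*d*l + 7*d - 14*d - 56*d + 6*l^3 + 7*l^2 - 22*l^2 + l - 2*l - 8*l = 56*d^3 + d^2*(351*l + 147) + d*(91*l^2 - 84*l - 63) + 6*l^3 - 15*l^2 - 9*l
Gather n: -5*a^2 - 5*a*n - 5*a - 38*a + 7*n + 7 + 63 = -5*a^2 - 43*a + n*(7 - 5*a) + 70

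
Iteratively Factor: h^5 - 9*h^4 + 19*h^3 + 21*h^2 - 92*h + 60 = (h - 2)*(h^4 - 7*h^3 + 5*h^2 + 31*h - 30) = (h - 5)*(h - 2)*(h^3 - 2*h^2 - 5*h + 6) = (h - 5)*(h - 2)*(h + 2)*(h^2 - 4*h + 3) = (h - 5)*(h - 3)*(h - 2)*(h + 2)*(h - 1)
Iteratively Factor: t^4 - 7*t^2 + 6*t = (t - 2)*(t^3 + 2*t^2 - 3*t) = (t - 2)*(t + 3)*(t^2 - t) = (t - 2)*(t - 1)*(t + 3)*(t)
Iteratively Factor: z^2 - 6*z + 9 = (z - 3)*(z - 3)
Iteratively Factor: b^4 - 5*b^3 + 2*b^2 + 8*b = (b - 2)*(b^3 - 3*b^2 - 4*b) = b*(b - 2)*(b^2 - 3*b - 4) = b*(b - 4)*(b - 2)*(b + 1)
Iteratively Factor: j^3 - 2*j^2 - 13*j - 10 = (j + 1)*(j^2 - 3*j - 10) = (j + 1)*(j + 2)*(j - 5)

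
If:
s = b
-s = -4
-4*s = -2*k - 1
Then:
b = 4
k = 15/2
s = 4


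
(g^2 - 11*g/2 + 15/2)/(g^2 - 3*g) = (g - 5/2)/g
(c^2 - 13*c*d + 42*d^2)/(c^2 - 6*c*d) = (c - 7*d)/c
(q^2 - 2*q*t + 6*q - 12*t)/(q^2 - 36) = (q - 2*t)/(q - 6)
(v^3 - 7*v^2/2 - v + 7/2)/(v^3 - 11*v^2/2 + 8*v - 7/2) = (v + 1)/(v - 1)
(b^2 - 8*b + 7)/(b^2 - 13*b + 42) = (b - 1)/(b - 6)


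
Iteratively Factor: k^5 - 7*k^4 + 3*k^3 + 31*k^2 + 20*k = (k - 5)*(k^4 - 2*k^3 - 7*k^2 - 4*k) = k*(k - 5)*(k^3 - 2*k^2 - 7*k - 4) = k*(k - 5)*(k + 1)*(k^2 - 3*k - 4) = k*(k - 5)*(k - 4)*(k + 1)*(k + 1)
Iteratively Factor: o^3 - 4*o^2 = (o - 4)*(o^2) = o*(o - 4)*(o)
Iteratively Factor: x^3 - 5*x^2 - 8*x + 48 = (x - 4)*(x^2 - x - 12) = (x - 4)*(x + 3)*(x - 4)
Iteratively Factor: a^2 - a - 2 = (a - 2)*(a + 1)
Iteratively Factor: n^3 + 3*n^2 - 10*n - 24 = (n - 3)*(n^2 + 6*n + 8) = (n - 3)*(n + 2)*(n + 4)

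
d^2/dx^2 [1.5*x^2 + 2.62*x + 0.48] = 3.00000000000000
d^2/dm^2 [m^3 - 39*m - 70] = 6*m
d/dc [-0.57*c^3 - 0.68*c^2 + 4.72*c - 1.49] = -1.71*c^2 - 1.36*c + 4.72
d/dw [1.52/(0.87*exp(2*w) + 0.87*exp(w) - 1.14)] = (-2.6448*exp(w) - 1.3224)*exp(w)/(0.87*exp(2*w) + 0.87*exp(w) - 1.14)^2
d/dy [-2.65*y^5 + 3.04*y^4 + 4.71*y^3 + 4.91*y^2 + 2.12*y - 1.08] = -13.25*y^4 + 12.16*y^3 + 14.13*y^2 + 9.82*y + 2.12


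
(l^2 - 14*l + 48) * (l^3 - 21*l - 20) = l^5 - 14*l^4 + 27*l^3 + 274*l^2 - 728*l - 960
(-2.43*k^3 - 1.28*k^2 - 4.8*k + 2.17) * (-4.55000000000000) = 11.0565*k^3 + 5.824*k^2 + 21.84*k - 9.8735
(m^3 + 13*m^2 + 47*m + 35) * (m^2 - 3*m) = m^5 + 10*m^4 + 8*m^3 - 106*m^2 - 105*m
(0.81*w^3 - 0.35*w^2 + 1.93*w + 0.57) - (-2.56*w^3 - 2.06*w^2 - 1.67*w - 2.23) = 3.37*w^3 + 1.71*w^2 + 3.6*w + 2.8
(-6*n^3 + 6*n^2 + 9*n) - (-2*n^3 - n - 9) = -4*n^3 + 6*n^2 + 10*n + 9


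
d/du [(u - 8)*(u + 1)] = 2*u - 7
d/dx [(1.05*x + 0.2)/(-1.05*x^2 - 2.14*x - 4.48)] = (1.1025*x^2 + 0.42*x - 4.276)/(1.1025*x^4 + 4.494*x^3 + 13.9876*x^2 + 19.1744*x + 20.0704)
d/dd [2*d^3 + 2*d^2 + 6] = 2*d*(3*d + 2)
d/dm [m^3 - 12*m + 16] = 3*m^2 - 12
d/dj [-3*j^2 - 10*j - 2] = -6*j - 10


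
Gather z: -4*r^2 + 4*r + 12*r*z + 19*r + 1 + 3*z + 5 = -4*r^2 + 23*r + z*(12*r + 3) + 6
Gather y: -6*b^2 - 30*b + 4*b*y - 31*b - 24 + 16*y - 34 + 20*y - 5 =-6*b^2 - 61*b + y*(4*b + 36) - 63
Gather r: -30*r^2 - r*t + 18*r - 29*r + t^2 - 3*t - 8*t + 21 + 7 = -30*r^2 + r*(-t - 11) + t^2 - 11*t + 28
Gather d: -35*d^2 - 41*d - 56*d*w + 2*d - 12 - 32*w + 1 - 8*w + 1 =-35*d^2 + d*(-56*w - 39) - 40*w - 10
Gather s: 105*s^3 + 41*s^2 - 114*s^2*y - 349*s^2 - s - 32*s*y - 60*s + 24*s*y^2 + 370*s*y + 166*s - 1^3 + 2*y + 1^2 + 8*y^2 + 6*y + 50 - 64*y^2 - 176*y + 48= 105*s^3 + s^2*(-114*y - 308) + s*(24*y^2 + 338*y + 105) - 56*y^2 - 168*y + 98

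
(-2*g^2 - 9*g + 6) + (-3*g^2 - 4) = -5*g^2 - 9*g + 2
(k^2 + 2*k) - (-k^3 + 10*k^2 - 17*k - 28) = k^3 - 9*k^2 + 19*k + 28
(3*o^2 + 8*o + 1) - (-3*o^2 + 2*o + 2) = 6*o^2 + 6*o - 1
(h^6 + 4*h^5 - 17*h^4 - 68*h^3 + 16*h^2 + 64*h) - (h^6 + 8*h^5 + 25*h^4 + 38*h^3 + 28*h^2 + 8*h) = -4*h^5 - 42*h^4 - 106*h^3 - 12*h^2 + 56*h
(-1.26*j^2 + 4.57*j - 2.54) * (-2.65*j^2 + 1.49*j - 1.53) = 3.339*j^4 - 13.9879*j^3 + 15.4681*j^2 - 10.7767*j + 3.8862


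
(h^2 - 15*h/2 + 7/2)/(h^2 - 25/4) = 2*(2*h^2 - 15*h + 7)/(4*h^2 - 25)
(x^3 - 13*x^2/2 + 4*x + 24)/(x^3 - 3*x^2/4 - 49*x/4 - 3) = 2*(2*x^2 - 5*x - 12)/(4*x^2 + 13*x + 3)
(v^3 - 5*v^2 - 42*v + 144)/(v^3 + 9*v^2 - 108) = (v - 8)/(v + 6)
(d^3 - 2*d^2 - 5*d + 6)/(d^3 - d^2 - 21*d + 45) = (d^2 + d - 2)/(d^2 + 2*d - 15)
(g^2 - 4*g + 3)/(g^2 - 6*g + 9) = (g - 1)/(g - 3)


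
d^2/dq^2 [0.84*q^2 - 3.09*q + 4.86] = 1.68000000000000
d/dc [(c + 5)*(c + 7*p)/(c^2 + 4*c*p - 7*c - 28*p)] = (-(c + 5)*(c + 7*p)*(2*c + 4*p - 7) + (2*c + 7*p + 5)*(c^2 + 4*c*p - 7*c - 28*p))/(c^2 + 4*c*p - 7*c - 28*p)^2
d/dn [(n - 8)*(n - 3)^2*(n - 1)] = 4*n^3 - 45*n^2 + 142*n - 129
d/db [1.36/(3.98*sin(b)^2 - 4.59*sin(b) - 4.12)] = (6.2424 - 10.8256*sin(b))*cos(b)/(-3.98*sin(b)^2 + 4.59*sin(b) + 4.12)^2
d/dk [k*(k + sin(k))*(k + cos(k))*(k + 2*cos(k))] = -k*(k + sin(k))*(k + cos(k))*(2*sin(k) - 1) - k*(k + sin(k))*(k + 2*cos(k))*(sin(k) - 1) + k*(k + cos(k))*(k + 2*cos(k))*(cos(k) + 1) + (k + sin(k))*(k + cos(k))*(k + 2*cos(k))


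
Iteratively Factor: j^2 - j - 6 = (j - 3)*(j + 2)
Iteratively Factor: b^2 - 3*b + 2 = (b - 2)*(b - 1)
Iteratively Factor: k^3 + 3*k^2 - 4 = (k + 2)*(k^2 + k - 2) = (k + 2)^2*(k - 1)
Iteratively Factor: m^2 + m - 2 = (m - 1)*(m + 2)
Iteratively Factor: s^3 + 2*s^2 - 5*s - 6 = (s - 2)*(s^2 + 4*s + 3) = (s - 2)*(s + 3)*(s + 1)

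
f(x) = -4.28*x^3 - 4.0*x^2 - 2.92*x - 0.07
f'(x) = -12.84*x^2 - 8.0*x - 2.92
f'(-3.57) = -138.00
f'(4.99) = -362.56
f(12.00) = -8006.95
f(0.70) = -5.54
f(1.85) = -46.26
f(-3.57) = 154.11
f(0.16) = -0.66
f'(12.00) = -1947.88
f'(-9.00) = -970.96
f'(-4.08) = -184.02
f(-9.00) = 2822.33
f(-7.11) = 1356.82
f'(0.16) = -4.53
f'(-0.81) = -4.86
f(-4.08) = 235.94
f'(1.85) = -61.66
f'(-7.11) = -595.13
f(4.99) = -646.04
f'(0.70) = -14.81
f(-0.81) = 1.95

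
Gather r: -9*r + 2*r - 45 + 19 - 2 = -7*r - 28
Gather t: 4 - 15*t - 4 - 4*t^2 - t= -4*t^2 - 16*t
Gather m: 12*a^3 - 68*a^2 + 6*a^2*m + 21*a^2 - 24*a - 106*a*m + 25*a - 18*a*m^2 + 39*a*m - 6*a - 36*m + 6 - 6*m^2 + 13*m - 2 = 12*a^3 - 47*a^2 - 5*a + m^2*(-18*a - 6) + m*(6*a^2 - 67*a - 23) + 4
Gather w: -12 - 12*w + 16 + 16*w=4*w + 4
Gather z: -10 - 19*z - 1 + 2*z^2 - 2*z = 2*z^2 - 21*z - 11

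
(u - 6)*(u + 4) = u^2 - 2*u - 24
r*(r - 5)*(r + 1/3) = r^3 - 14*r^2/3 - 5*r/3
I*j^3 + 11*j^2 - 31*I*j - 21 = (j - 7*I)*(j - 3*I)*(I*j + 1)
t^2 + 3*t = t*(t + 3)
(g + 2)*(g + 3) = g^2 + 5*g + 6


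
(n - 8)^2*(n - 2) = n^3 - 18*n^2 + 96*n - 128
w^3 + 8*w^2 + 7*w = w*(w + 1)*(w + 7)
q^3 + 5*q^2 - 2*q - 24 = (q - 2)*(q + 3)*(q + 4)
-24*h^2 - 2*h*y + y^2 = (-6*h + y)*(4*h + y)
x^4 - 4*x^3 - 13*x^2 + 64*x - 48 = (x - 4)*(x - 3)*(x - 1)*(x + 4)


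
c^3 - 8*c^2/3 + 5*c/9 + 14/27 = (c - 7/3)*(c - 2/3)*(c + 1/3)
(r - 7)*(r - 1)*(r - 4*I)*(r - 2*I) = r^4 - 8*r^3 - 6*I*r^3 - r^2 + 48*I*r^2 + 64*r - 42*I*r - 56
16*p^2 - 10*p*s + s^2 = (-8*p + s)*(-2*p + s)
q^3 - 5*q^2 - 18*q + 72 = (q - 6)*(q - 3)*(q + 4)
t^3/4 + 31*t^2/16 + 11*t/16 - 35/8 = (t/4 + 1/2)*(t - 5/4)*(t + 7)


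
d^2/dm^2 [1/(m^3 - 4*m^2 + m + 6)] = 2*((4 - 3*m)*(m^3 - 4*m^2 + m + 6) + (3*m^2 - 8*m + 1)^2)/(m^3 - 4*m^2 + m + 6)^3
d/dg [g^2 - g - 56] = 2*g - 1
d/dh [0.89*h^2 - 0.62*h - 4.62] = 1.78*h - 0.62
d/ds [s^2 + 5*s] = 2*s + 5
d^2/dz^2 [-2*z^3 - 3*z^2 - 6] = -12*z - 6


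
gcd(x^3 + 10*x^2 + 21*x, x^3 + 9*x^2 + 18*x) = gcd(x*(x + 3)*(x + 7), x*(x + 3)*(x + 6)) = x^2 + 3*x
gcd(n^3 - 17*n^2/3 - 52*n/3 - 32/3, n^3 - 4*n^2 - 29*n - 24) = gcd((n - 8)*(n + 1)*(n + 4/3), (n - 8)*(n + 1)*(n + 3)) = n^2 - 7*n - 8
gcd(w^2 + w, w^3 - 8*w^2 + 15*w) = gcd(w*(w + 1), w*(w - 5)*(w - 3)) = w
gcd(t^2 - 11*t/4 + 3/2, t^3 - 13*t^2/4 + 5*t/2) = t - 2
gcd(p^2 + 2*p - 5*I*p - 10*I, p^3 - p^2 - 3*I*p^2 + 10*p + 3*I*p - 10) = p - 5*I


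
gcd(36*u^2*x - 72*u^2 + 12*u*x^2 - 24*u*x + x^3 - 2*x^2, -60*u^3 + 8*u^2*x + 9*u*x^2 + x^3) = 6*u + x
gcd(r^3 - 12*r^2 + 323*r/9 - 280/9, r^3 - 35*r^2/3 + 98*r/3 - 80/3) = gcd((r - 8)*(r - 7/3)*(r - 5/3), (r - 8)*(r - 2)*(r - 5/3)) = r^2 - 29*r/3 + 40/3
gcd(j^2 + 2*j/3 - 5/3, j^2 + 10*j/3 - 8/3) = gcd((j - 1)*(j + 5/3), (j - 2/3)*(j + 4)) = 1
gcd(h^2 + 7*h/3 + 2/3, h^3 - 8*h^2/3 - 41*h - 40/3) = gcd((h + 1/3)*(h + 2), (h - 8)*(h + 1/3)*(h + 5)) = h + 1/3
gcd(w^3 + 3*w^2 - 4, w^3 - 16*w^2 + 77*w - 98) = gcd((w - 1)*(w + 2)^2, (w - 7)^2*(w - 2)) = 1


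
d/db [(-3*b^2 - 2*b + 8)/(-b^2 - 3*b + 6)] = (7*b^2 - 20*b + 12)/(b^4 + 6*b^3 - 3*b^2 - 36*b + 36)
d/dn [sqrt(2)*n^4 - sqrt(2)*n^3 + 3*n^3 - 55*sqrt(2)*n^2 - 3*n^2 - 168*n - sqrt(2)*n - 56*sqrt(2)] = 4*sqrt(2)*n^3 - 3*sqrt(2)*n^2 + 9*n^2 - 110*sqrt(2)*n - 6*n - 168 - sqrt(2)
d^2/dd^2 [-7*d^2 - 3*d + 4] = -14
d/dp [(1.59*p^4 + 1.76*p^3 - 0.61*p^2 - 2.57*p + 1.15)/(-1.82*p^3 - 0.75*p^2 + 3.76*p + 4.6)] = (-2.8938*p^6 - 2.385*p^5 + 15.505*p^4 + 33.1364*p^3 + 26.3459*p^2 - 3.887*p - 16.146)/(3.3124*p^6 + 2.73*p^5 - 13.1239*p^4 - 22.384*p^3 + 7.2376*p^2 + 34.592*p + 21.16)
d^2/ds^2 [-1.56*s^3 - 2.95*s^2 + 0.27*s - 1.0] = -9.36*s - 5.9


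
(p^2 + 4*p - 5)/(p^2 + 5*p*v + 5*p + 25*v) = (p - 1)/(p + 5*v)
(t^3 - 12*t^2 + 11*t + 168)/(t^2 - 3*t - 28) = (t^2 - 5*t - 24)/(t + 4)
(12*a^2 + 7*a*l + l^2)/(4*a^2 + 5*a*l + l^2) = (3*a + l)/(a + l)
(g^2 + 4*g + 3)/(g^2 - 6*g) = (g^2 + 4*g + 3)/(g*(g - 6))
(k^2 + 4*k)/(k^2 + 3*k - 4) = k/(k - 1)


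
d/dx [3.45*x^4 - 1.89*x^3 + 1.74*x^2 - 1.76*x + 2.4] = 13.8*x^3 - 5.67*x^2 + 3.48*x - 1.76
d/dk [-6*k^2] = -12*k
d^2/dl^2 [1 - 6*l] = 0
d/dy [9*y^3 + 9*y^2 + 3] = 9*y*(3*y + 2)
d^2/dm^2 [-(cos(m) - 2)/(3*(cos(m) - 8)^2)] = (123*cos(m)/4 + 12*cos(2*m) + cos(3*m)/4 - 8)/(3*(cos(m) - 8)^4)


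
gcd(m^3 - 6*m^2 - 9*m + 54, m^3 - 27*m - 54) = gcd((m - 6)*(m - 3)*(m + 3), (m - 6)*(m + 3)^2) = m^2 - 3*m - 18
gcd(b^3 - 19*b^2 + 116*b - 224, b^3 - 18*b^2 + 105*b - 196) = b^2 - 11*b + 28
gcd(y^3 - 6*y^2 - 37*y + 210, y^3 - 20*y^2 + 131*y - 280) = y^2 - 12*y + 35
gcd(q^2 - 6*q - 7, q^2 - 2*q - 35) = q - 7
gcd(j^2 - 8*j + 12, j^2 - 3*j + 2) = j - 2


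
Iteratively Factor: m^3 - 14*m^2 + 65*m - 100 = (m - 4)*(m^2 - 10*m + 25) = (m - 5)*(m - 4)*(m - 5)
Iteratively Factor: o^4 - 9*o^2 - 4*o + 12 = (o - 3)*(o^3 + 3*o^2 - 4) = (o - 3)*(o + 2)*(o^2 + o - 2) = (o - 3)*(o - 1)*(o + 2)*(o + 2)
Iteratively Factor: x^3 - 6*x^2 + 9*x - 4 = (x - 1)*(x^2 - 5*x + 4) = (x - 4)*(x - 1)*(x - 1)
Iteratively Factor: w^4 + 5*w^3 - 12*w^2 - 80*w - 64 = (w + 4)*(w^3 + w^2 - 16*w - 16) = (w + 4)^2*(w^2 - 3*w - 4) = (w + 1)*(w + 4)^2*(w - 4)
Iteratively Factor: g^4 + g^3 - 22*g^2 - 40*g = (g)*(g^3 + g^2 - 22*g - 40) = g*(g + 2)*(g^2 - g - 20) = g*(g + 2)*(g + 4)*(g - 5)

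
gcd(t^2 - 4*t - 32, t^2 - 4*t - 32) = t^2 - 4*t - 32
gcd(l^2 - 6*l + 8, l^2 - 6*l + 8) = l^2 - 6*l + 8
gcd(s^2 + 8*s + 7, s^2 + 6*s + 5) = s + 1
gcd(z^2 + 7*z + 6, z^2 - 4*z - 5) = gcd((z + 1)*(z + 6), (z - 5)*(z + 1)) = z + 1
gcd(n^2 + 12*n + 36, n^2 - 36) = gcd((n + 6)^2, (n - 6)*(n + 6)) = n + 6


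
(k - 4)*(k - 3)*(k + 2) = k^3 - 5*k^2 - 2*k + 24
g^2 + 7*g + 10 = (g + 2)*(g + 5)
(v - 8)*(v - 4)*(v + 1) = v^3 - 11*v^2 + 20*v + 32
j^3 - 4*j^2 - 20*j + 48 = (j - 6)*(j - 2)*(j + 4)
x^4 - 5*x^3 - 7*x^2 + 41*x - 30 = (x - 5)*(x - 2)*(x - 1)*(x + 3)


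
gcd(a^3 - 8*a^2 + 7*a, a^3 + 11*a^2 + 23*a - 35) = a - 1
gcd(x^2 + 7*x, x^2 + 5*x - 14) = x + 7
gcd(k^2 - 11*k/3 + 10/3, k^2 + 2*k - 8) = k - 2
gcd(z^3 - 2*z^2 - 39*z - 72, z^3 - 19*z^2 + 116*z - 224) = z - 8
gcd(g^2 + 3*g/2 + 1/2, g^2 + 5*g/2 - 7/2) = 1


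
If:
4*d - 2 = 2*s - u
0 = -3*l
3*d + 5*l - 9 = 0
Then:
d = 3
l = 0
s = u/2 + 5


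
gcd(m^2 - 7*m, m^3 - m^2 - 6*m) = m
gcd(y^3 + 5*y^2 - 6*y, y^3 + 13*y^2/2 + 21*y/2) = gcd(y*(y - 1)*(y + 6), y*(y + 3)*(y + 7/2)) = y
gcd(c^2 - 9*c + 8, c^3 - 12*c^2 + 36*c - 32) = c - 8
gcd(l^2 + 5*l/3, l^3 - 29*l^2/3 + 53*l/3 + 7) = 1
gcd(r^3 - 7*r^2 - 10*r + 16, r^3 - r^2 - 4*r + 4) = r^2 + r - 2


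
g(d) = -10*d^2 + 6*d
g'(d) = 6 - 20*d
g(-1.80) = -43.20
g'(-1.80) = 42.00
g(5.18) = -237.24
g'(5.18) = -97.60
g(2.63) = -53.39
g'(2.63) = -46.60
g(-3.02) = -109.32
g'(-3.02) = 66.40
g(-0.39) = -3.86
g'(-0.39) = 13.80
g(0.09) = 0.46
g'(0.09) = 4.20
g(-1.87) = -46.19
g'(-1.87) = 43.40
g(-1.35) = -26.32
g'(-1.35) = 33.00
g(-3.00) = -108.00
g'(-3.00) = 66.00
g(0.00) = 0.00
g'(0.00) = 6.00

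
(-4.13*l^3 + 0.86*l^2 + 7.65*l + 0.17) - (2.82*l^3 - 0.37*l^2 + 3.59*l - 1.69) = -6.95*l^3 + 1.23*l^2 + 4.06*l + 1.86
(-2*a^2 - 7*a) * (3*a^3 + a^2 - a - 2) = -6*a^5 - 23*a^4 - 5*a^3 + 11*a^2 + 14*a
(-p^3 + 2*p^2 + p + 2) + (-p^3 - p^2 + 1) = -2*p^3 + p^2 + p + 3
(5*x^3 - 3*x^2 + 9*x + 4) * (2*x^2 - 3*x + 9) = 10*x^5 - 21*x^4 + 72*x^3 - 46*x^2 + 69*x + 36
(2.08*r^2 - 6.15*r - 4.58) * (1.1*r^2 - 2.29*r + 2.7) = 2.288*r^4 - 11.5282*r^3 + 14.6615*r^2 - 6.1168*r - 12.366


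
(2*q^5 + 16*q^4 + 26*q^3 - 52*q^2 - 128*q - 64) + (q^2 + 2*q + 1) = 2*q^5 + 16*q^4 + 26*q^3 - 51*q^2 - 126*q - 63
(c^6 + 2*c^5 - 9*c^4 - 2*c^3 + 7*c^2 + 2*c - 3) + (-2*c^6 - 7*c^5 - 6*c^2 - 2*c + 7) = -c^6 - 5*c^5 - 9*c^4 - 2*c^3 + c^2 + 4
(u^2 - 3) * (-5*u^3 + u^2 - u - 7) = -5*u^5 + u^4 + 14*u^3 - 10*u^2 + 3*u + 21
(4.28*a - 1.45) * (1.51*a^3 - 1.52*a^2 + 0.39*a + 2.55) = 6.4628*a^4 - 8.6951*a^3 + 3.8732*a^2 + 10.3485*a - 3.6975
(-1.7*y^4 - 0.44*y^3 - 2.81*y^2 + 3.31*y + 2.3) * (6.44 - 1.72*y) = 2.924*y^5 - 10.1912*y^4 + 1.9996*y^3 - 23.7896*y^2 + 17.3604*y + 14.812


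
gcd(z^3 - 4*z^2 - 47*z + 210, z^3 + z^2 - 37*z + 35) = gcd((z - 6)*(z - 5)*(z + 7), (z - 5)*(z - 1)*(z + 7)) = z^2 + 2*z - 35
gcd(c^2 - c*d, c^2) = c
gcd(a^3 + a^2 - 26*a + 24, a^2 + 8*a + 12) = a + 6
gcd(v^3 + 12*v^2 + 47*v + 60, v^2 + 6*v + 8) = v + 4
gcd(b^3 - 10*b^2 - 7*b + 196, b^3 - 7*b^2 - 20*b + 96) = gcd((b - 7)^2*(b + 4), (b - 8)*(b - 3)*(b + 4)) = b + 4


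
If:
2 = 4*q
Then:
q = 1/2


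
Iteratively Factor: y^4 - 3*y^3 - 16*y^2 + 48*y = (y - 4)*(y^3 + y^2 - 12*y) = (y - 4)*(y + 4)*(y^2 - 3*y) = y*(y - 4)*(y + 4)*(y - 3)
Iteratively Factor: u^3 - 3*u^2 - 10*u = (u)*(u^2 - 3*u - 10) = u*(u + 2)*(u - 5)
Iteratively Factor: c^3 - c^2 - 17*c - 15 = (c + 3)*(c^2 - 4*c - 5) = (c + 1)*(c + 3)*(c - 5)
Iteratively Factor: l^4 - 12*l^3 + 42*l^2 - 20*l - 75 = (l - 5)*(l^3 - 7*l^2 + 7*l + 15) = (l - 5)*(l + 1)*(l^2 - 8*l + 15) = (l - 5)^2*(l + 1)*(l - 3)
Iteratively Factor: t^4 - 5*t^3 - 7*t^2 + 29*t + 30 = (t - 3)*(t^3 - 2*t^2 - 13*t - 10) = (t - 3)*(t + 1)*(t^2 - 3*t - 10) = (t - 5)*(t - 3)*(t + 1)*(t + 2)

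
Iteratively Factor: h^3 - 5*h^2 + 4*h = (h - 4)*(h^2 - h) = (h - 4)*(h - 1)*(h)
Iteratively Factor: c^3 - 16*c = (c - 4)*(c^2 + 4*c) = (c - 4)*(c + 4)*(c)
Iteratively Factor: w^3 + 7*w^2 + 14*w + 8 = (w + 2)*(w^2 + 5*w + 4) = (w + 2)*(w + 4)*(w + 1)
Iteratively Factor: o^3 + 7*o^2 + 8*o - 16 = (o + 4)*(o^2 + 3*o - 4) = (o + 4)^2*(o - 1)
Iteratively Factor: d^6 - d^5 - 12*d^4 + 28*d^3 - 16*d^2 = (d - 2)*(d^5 + d^4 - 10*d^3 + 8*d^2) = (d - 2)^2*(d^4 + 3*d^3 - 4*d^2) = (d - 2)^2*(d - 1)*(d^3 + 4*d^2) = (d - 2)^2*(d - 1)*(d + 4)*(d^2) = d*(d - 2)^2*(d - 1)*(d + 4)*(d)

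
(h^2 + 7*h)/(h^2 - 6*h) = (h + 7)/(h - 6)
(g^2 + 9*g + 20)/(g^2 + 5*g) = (g + 4)/g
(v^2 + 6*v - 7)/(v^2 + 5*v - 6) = (v + 7)/(v + 6)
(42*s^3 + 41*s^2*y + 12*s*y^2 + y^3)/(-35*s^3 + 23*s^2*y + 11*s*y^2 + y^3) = (6*s^2 + 5*s*y + y^2)/(-5*s^2 + 4*s*y + y^2)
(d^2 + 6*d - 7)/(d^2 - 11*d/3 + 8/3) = 3*(d + 7)/(3*d - 8)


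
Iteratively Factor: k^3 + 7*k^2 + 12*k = (k)*(k^2 + 7*k + 12) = k*(k + 3)*(k + 4)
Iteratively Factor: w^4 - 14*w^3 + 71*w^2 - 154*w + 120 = (w - 4)*(w^3 - 10*w^2 + 31*w - 30) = (w - 5)*(w - 4)*(w^2 - 5*w + 6) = (w - 5)*(w - 4)*(w - 2)*(w - 3)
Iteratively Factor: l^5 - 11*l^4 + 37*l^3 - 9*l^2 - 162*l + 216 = (l - 3)*(l^4 - 8*l^3 + 13*l^2 + 30*l - 72) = (l - 3)^2*(l^3 - 5*l^2 - 2*l + 24) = (l - 4)*(l - 3)^2*(l^2 - l - 6) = (l - 4)*(l - 3)^2*(l + 2)*(l - 3)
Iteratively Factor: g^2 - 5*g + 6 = (g - 2)*(g - 3)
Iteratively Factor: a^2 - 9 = (a + 3)*(a - 3)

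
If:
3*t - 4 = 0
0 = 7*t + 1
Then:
No Solution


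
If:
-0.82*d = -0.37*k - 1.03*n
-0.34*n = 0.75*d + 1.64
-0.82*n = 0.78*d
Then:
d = -3.84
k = -18.70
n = 3.66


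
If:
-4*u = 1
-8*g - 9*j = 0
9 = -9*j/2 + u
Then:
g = 37/16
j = -37/18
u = -1/4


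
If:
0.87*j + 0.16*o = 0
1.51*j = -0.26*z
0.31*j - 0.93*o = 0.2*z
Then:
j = 0.00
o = 0.00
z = 0.00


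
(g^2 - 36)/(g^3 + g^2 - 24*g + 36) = (g - 6)/(g^2 - 5*g + 6)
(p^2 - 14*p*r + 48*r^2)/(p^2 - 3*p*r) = (p^2 - 14*p*r + 48*r^2)/(p*(p - 3*r))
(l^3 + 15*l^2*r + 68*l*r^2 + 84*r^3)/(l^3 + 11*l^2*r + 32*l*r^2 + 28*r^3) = (l + 6*r)/(l + 2*r)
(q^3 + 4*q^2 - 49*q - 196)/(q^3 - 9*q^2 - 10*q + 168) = (q + 7)/(q - 6)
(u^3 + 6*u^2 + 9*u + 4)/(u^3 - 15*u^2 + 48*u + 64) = (u^2 + 5*u + 4)/(u^2 - 16*u + 64)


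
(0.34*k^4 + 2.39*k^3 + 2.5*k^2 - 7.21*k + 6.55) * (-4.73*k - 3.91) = -1.6082*k^5 - 12.6341*k^4 - 21.1699*k^3 + 24.3283*k^2 - 2.7904*k - 25.6105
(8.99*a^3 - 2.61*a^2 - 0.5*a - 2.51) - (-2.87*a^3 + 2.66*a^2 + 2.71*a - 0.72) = 11.86*a^3 - 5.27*a^2 - 3.21*a - 1.79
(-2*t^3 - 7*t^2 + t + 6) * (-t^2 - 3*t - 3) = 2*t^5 + 13*t^4 + 26*t^3 + 12*t^2 - 21*t - 18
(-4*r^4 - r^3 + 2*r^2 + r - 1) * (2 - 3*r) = 12*r^5 - 5*r^4 - 8*r^3 + r^2 + 5*r - 2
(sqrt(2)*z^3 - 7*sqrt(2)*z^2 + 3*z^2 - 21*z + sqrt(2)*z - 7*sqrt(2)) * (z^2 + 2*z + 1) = sqrt(2)*z^5 - 5*sqrt(2)*z^4 + 3*z^4 - 12*sqrt(2)*z^3 - 15*z^3 - 39*z^2 - 12*sqrt(2)*z^2 - 21*z - 13*sqrt(2)*z - 7*sqrt(2)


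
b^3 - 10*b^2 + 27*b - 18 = (b - 6)*(b - 3)*(b - 1)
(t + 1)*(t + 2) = t^2 + 3*t + 2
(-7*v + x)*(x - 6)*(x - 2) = -7*v*x^2 + 56*v*x - 84*v + x^3 - 8*x^2 + 12*x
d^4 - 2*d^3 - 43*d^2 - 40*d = d*(d - 8)*(d + 1)*(d + 5)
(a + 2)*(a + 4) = a^2 + 6*a + 8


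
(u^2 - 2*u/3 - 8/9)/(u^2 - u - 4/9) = (3*u + 2)/(3*u + 1)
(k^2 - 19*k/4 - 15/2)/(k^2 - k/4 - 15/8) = 2*(k - 6)/(2*k - 3)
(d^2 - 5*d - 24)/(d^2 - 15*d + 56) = (d + 3)/(d - 7)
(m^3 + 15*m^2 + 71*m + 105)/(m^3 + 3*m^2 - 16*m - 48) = (m^2 + 12*m + 35)/(m^2 - 16)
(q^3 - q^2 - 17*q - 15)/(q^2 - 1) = (q^2 - 2*q - 15)/(q - 1)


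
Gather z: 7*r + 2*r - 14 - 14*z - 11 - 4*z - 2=9*r - 18*z - 27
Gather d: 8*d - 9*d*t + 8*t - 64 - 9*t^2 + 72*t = d*(8 - 9*t) - 9*t^2 + 80*t - 64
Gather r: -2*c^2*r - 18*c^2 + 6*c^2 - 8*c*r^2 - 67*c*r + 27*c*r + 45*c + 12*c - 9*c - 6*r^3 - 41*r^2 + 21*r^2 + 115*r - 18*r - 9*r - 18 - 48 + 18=-12*c^2 + 48*c - 6*r^3 + r^2*(-8*c - 20) + r*(-2*c^2 - 40*c + 88) - 48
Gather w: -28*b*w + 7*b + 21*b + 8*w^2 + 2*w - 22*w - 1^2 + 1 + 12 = 28*b + 8*w^2 + w*(-28*b - 20) + 12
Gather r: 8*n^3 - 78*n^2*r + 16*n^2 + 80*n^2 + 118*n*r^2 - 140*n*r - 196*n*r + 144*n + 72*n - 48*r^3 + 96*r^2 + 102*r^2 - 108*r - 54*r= 8*n^3 + 96*n^2 + 216*n - 48*r^3 + r^2*(118*n + 198) + r*(-78*n^2 - 336*n - 162)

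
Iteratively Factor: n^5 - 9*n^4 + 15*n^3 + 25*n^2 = (n - 5)*(n^4 - 4*n^3 - 5*n^2) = (n - 5)*(n + 1)*(n^3 - 5*n^2) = n*(n - 5)*(n + 1)*(n^2 - 5*n) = n*(n - 5)^2*(n + 1)*(n)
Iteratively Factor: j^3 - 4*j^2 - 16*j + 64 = (j - 4)*(j^2 - 16) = (j - 4)*(j + 4)*(j - 4)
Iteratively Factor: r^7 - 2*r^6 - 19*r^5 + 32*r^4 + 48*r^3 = (r - 4)*(r^6 + 2*r^5 - 11*r^4 - 12*r^3) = r*(r - 4)*(r^5 + 2*r^4 - 11*r^3 - 12*r^2) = r^2*(r - 4)*(r^4 + 2*r^3 - 11*r^2 - 12*r) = r^2*(r - 4)*(r - 3)*(r^3 + 5*r^2 + 4*r) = r^2*(r - 4)*(r - 3)*(r + 1)*(r^2 + 4*r) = r^3*(r - 4)*(r - 3)*(r + 1)*(r + 4)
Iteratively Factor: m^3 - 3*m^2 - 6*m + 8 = (m - 4)*(m^2 + m - 2) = (m - 4)*(m - 1)*(m + 2)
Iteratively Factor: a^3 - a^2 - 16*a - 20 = (a + 2)*(a^2 - 3*a - 10) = (a - 5)*(a + 2)*(a + 2)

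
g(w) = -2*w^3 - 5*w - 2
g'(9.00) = -491.00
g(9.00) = -1505.00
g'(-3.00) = -59.00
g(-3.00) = 67.00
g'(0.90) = -9.86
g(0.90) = -7.96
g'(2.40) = -39.56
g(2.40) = -41.65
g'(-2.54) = -43.71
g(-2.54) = 43.47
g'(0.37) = -5.82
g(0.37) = -3.95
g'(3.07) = -61.55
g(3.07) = -75.22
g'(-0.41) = -6.01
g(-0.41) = 0.19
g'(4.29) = -115.42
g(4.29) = -181.36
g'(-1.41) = -16.93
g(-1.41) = 10.66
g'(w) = -6*w^2 - 5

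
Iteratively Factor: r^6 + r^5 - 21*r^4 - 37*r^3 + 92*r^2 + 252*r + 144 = (r + 1)*(r^5 - 21*r^3 - 16*r^2 + 108*r + 144) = (r + 1)*(r + 3)*(r^4 - 3*r^3 - 12*r^2 + 20*r + 48) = (r - 4)*(r + 1)*(r + 3)*(r^3 + r^2 - 8*r - 12) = (r - 4)*(r + 1)*(r + 2)*(r + 3)*(r^2 - r - 6) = (r - 4)*(r - 3)*(r + 1)*(r + 2)*(r + 3)*(r + 2)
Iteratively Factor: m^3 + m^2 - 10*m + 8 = (m - 2)*(m^2 + 3*m - 4) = (m - 2)*(m + 4)*(m - 1)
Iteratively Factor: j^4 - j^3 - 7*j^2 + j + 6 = (j - 3)*(j^3 + 2*j^2 - j - 2) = (j - 3)*(j + 1)*(j^2 + j - 2) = (j - 3)*(j - 1)*(j + 1)*(j + 2)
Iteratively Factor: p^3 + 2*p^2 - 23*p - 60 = (p + 3)*(p^2 - p - 20) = (p - 5)*(p + 3)*(p + 4)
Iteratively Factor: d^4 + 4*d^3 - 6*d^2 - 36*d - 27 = (d - 3)*(d^3 + 7*d^2 + 15*d + 9) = (d - 3)*(d + 3)*(d^2 + 4*d + 3) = (d - 3)*(d + 1)*(d + 3)*(d + 3)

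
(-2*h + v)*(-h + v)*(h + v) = 2*h^3 - h^2*v - 2*h*v^2 + v^3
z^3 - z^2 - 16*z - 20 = (z - 5)*(z + 2)^2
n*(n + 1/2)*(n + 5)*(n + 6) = n^4 + 23*n^3/2 + 71*n^2/2 + 15*n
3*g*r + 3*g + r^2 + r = (3*g + r)*(r + 1)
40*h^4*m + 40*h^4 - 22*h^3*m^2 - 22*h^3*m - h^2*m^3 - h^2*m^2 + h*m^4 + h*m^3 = (-4*h + m)*(-2*h + m)*(5*h + m)*(h*m + h)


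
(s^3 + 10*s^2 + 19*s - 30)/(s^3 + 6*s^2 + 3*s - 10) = (s + 6)/(s + 2)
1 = 1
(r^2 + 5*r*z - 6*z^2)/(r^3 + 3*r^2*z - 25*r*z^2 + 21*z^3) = (-r - 6*z)/(-r^2 - 4*r*z + 21*z^2)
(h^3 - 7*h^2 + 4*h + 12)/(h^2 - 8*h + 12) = h + 1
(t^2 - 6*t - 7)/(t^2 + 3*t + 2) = (t - 7)/(t + 2)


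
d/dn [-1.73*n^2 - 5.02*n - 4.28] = -3.46*n - 5.02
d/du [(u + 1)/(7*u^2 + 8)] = (7*u^2 - 14*u*(u + 1) + 8)/(7*u^2 + 8)^2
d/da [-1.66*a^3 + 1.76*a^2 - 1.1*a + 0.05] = -4.98*a^2 + 3.52*a - 1.1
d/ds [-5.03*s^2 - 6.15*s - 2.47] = -10.06*s - 6.15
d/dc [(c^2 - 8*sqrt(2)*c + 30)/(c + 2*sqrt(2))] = (c^2 + 4*sqrt(2)*c - 62)/(c^2 + 4*sqrt(2)*c + 8)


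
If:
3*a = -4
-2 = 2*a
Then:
No Solution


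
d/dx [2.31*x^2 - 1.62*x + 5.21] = 4.62*x - 1.62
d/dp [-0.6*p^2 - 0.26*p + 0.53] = -1.2*p - 0.26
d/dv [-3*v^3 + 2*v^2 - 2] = v*(4 - 9*v)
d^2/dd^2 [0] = 0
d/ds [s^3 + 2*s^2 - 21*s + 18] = 3*s^2 + 4*s - 21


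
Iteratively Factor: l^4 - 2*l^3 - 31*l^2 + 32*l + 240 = (l - 5)*(l^3 + 3*l^2 - 16*l - 48) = (l - 5)*(l + 3)*(l^2 - 16) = (l - 5)*(l - 4)*(l + 3)*(l + 4)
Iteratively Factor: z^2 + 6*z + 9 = (z + 3)*(z + 3)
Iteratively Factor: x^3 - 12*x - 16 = (x + 2)*(x^2 - 2*x - 8) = (x - 4)*(x + 2)*(x + 2)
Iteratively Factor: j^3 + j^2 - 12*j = (j - 3)*(j^2 + 4*j) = j*(j - 3)*(j + 4)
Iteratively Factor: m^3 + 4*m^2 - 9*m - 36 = (m - 3)*(m^2 + 7*m + 12) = (m - 3)*(m + 4)*(m + 3)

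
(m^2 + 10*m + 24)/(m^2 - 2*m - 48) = (m + 4)/(m - 8)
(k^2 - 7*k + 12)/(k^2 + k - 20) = (k - 3)/(k + 5)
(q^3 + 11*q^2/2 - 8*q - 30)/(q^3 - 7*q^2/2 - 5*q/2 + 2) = (2*q^3 + 11*q^2 - 16*q - 60)/(2*q^3 - 7*q^2 - 5*q + 4)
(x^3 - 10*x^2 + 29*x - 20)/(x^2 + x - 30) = (x^2 - 5*x + 4)/(x + 6)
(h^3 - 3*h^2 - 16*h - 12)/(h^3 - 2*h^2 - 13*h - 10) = (h - 6)/(h - 5)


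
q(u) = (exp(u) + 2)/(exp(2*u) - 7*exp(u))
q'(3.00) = -0.14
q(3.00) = 0.08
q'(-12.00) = 46501.37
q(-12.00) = -46501.55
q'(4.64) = -0.01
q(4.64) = 0.01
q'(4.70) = -0.01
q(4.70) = 0.01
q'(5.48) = -0.00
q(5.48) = 0.00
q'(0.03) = 0.24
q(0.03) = -0.49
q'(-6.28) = 152.51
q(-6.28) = -152.69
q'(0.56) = 0.08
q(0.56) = -0.41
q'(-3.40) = 8.56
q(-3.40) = -8.75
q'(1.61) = -1.56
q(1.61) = -0.70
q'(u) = (exp(u) + 2)*(-2*exp(2*u) + 7*exp(u))/(exp(2*u) - 7*exp(u))^2 + exp(u)/(exp(2*u) - 7*exp(u))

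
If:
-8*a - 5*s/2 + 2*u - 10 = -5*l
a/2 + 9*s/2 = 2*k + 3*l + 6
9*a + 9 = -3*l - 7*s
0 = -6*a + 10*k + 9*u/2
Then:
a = 429*u/1763 - 2940/1763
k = -10719*u/35260 - 1764/1763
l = -1213*u/8815 - 347/1763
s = 1662/1763 - 2238*u/8815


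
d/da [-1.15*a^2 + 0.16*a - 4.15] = 0.16 - 2.3*a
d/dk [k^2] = 2*k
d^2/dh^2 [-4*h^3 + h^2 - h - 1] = 2 - 24*h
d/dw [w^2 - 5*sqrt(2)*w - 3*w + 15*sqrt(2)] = 2*w - 5*sqrt(2) - 3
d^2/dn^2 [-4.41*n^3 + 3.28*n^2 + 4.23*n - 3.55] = 6.56 - 26.46*n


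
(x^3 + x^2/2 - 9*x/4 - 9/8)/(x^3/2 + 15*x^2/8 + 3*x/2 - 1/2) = (8*x^3 + 4*x^2 - 18*x - 9)/(4*x^3 + 15*x^2 + 12*x - 4)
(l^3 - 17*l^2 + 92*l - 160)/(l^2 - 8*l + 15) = (l^2 - 12*l + 32)/(l - 3)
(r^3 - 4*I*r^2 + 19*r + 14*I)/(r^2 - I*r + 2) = (r^2 - 5*I*r + 14)/(r - 2*I)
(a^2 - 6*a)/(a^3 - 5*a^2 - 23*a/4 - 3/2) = 4*a/(4*a^2 + 4*a + 1)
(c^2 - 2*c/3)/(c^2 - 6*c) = (c - 2/3)/(c - 6)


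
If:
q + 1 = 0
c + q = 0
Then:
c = 1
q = -1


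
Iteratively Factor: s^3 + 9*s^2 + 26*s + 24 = (s + 2)*(s^2 + 7*s + 12) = (s + 2)*(s + 4)*(s + 3)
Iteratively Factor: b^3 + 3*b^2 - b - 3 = (b + 1)*(b^2 + 2*b - 3) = (b + 1)*(b + 3)*(b - 1)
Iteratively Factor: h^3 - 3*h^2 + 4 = (h - 2)*(h^2 - h - 2) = (h - 2)^2*(h + 1)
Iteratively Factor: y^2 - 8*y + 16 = (y - 4)*(y - 4)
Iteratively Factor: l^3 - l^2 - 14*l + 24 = (l - 2)*(l^2 + l - 12) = (l - 2)*(l + 4)*(l - 3)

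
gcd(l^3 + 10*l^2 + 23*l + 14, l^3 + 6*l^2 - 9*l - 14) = l^2 + 8*l + 7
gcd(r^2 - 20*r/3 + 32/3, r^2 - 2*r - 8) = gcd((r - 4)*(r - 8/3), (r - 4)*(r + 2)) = r - 4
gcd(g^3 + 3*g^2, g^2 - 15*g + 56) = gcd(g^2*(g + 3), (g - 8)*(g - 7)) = 1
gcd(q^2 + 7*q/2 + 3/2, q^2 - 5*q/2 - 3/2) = q + 1/2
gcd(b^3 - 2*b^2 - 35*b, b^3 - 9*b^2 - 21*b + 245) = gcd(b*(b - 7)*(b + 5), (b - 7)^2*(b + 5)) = b^2 - 2*b - 35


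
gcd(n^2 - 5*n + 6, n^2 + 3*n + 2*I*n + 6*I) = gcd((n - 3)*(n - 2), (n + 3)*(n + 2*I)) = 1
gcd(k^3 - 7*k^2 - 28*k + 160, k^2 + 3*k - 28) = k - 4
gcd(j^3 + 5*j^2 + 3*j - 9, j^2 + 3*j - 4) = j - 1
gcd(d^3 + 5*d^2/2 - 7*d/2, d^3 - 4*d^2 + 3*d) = d^2 - d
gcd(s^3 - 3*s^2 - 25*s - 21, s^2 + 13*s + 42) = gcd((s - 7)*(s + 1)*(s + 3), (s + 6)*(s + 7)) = 1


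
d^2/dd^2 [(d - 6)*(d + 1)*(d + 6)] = 6*d + 2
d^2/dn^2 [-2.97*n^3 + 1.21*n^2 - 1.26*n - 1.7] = 2.42 - 17.82*n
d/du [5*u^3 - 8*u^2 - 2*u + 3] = 15*u^2 - 16*u - 2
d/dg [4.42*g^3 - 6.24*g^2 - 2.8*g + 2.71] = 13.26*g^2 - 12.48*g - 2.8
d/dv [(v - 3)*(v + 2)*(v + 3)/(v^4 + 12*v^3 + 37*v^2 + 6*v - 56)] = (-v^4 + 44*v^2 + 124*v + 153)/(v^6 + 20*v^5 + 134*v^4 + 284*v^3 - 271*v^2 - 952*v + 784)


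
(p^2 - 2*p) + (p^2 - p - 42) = 2*p^2 - 3*p - 42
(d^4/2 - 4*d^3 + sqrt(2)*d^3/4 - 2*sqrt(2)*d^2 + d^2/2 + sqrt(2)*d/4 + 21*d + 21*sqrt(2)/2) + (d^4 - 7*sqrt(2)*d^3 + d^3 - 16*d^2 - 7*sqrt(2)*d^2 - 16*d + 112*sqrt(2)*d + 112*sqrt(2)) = 3*d^4/2 - 27*sqrt(2)*d^3/4 - 3*d^3 - 31*d^2/2 - 9*sqrt(2)*d^2 + 5*d + 449*sqrt(2)*d/4 + 245*sqrt(2)/2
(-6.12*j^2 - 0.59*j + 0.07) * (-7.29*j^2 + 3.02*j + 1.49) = 44.6148*j^4 - 14.1813*j^3 - 11.4109*j^2 - 0.6677*j + 0.1043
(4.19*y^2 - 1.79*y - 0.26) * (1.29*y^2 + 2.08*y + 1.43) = 5.4051*y^4 + 6.4061*y^3 + 1.9331*y^2 - 3.1005*y - 0.3718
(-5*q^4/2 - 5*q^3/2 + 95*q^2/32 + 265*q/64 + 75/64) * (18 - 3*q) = 15*q^5/2 - 75*q^4/2 - 1725*q^3/32 + 2625*q^2/64 + 4545*q/64 + 675/32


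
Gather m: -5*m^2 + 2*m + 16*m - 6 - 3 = -5*m^2 + 18*m - 9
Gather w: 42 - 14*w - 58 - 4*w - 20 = -18*w - 36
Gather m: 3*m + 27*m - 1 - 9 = 30*m - 10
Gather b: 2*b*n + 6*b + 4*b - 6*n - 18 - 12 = b*(2*n + 10) - 6*n - 30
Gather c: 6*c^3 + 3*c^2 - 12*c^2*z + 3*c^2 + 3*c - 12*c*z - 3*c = 6*c^3 + c^2*(6 - 12*z) - 12*c*z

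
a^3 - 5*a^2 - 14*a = a*(a - 7)*(a + 2)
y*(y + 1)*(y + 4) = y^3 + 5*y^2 + 4*y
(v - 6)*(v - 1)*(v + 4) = v^3 - 3*v^2 - 22*v + 24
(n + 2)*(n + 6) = n^2 + 8*n + 12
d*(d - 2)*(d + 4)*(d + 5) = d^4 + 7*d^3 + 2*d^2 - 40*d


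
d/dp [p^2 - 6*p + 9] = 2*p - 6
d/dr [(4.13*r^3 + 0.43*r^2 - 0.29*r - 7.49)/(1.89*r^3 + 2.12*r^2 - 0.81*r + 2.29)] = (3.5527136788005e-15*r^5 + 7.94290000000001*r^4 - 5.5944*r^3 + 71.1079*r^2 + 33.727*r - 6.731)/(3.5721*r^6 + 8.0136*r^5 + 1.4326*r^4 + 5.2218*r^3 + 10.3657*r^2 - 3.7098*r + 5.2441)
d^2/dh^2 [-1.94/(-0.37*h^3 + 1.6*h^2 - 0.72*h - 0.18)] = ((6.208 - 4.3068*h)*(0.37*h^3 - 1.6*h^2 + 0.72*h + 0.18) + 1.94*(1.11*h^2 - 3.2*h + 0.72)*(2.22*h^2 - 6.4*h + 1.44))/(0.37*h^3 - 1.6*h^2 + 0.72*h + 0.18)^3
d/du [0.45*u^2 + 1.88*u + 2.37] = 0.9*u + 1.88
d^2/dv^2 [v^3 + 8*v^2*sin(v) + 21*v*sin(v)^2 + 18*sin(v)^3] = -8*v^2*sin(v) + 32*v*cos(v) + 42*v*cos(2*v) + 6*v + 5*sin(v)/2 + 42*sin(2*v) + 81*sin(3*v)/2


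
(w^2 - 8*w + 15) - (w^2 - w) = 15 - 7*w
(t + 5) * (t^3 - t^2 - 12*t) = t^4 + 4*t^3 - 17*t^2 - 60*t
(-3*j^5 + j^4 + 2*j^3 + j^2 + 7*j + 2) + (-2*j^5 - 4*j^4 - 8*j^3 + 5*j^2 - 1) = -5*j^5 - 3*j^4 - 6*j^3 + 6*j^2 + 7*j + 1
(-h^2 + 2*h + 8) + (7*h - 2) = -h^2 + 9*h + 6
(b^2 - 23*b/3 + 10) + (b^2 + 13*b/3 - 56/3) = 2*b^2 - 10*b/3 - 26/3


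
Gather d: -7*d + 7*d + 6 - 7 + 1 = 0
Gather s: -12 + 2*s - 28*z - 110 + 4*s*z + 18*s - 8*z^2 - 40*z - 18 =s*(4*z + 20) - 8*z^2 - 68*z - 140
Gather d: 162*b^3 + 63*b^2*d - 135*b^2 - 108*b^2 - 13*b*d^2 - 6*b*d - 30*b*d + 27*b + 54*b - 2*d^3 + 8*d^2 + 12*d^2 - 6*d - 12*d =162*b^3 - 243*b^2 + 81*b - 2*d^3 + d^2*(20 - 13*b) + d*(63*b^2 - 36*b - 18)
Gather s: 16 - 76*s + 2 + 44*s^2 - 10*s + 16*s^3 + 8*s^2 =16*s^3 + 52*s^2 - 86*s + 18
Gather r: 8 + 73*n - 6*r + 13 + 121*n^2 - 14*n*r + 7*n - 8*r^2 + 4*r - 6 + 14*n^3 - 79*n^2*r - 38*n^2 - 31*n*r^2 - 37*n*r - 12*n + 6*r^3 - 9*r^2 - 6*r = 14*n^3 + 83*n^2 + 68*n + 6*r^3 + r^2*(-31*n - 17) + r*(-79*n^2 - 51*n - 8) + 15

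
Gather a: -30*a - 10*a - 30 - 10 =-40*a - 40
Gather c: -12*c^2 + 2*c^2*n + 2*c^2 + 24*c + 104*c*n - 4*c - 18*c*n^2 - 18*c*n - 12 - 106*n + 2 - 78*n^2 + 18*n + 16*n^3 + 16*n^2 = c^2*(2*n - 10) + c*(-18*n^2 + 86*n + 20) + 16*n^3 - 62*n^2 - 88*n - 10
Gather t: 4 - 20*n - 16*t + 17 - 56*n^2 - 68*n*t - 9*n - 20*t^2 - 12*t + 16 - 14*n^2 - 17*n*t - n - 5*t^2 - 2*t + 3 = -70*n^2 - 30*n - 25*t^2 + t*(-85*n - 30) + 40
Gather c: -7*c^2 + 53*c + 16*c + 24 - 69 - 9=-7*c^2 + 69*c - 54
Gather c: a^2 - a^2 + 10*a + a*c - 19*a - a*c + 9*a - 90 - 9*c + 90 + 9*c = 0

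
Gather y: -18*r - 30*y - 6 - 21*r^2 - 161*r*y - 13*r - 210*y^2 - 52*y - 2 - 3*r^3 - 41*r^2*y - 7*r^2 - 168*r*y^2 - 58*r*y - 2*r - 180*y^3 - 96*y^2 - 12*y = -3*r^3 - 28*r^2 - 33*r - 180*y^3 + y^2*(-168*r - 306) + y*(-41*r^2 - 219*r - 94) - 8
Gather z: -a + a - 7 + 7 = 0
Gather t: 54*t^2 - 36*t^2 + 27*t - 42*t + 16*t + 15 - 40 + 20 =18*t^2 + t - 5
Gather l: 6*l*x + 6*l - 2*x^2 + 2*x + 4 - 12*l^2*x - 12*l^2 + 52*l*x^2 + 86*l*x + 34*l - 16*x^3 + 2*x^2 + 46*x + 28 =l^2*(-12*x - 12) + l*(52*x^2 + 92*x + 40) - 16*x^3 + 48*x + 32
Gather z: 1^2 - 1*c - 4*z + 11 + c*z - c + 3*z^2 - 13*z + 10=-2*c + 3*z^2 + z*(c - 17) + 22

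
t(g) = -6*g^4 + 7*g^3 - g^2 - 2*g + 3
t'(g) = -24*g^3 + 21*g^2 - 2*g - 2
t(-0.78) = -1.59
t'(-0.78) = 23.73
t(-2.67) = -436.96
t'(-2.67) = 609.87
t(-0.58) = 1.78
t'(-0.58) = 10.91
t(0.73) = 2.03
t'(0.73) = -1.61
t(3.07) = -343.00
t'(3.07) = -504.64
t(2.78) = -218.26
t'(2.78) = -360.90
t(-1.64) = -70.69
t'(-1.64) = 163.62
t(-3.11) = -772.31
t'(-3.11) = 929.26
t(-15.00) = -327567.00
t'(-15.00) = 85753.00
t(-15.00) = -327567.00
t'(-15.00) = 85753.00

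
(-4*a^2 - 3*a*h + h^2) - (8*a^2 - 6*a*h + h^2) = -12*a^2 + 3*a*h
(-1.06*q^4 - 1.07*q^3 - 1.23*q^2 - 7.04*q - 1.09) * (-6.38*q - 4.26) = 6.7628*q^5 + 11.3422*q^4 + 12.4056*q^3 + 50.155*q^2 + 36.9446*q + 4.6434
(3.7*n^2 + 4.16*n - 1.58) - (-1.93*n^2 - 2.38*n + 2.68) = 5.63*n^2 + 6.54*n - 4.26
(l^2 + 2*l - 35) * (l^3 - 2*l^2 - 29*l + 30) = l^5 - 68*l^3 + 42*l^2 + 1075*l - 1050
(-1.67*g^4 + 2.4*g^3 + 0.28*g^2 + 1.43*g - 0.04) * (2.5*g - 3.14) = -4.175*g^5 + 11.2438*g^4 - 6.836*g^3 + 2.6958*g^2 - 4.5902*g + 0.1256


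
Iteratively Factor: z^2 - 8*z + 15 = (z - 3)*(z - 5)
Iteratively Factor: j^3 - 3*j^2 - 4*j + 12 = (j - 3)*(j^2 - 4) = (j - 3)*(j - 2)*(j + 2)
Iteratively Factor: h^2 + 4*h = (h + 4)*(h)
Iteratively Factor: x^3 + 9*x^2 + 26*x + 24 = (x + 4)*(x^2 + 5*x + 6) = (x + 2)*(x + 4)*(x + 3)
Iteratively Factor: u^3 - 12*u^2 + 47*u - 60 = (u - 3)*(u^2 - 9*u + 20) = (u - 5)*(u - 3)*(u - 4)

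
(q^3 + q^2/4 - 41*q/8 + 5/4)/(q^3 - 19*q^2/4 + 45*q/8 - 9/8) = (2*q^2 + q - 10)/(2*q^2 - 9*q + 9)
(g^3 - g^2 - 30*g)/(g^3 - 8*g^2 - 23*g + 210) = g/(g - 7)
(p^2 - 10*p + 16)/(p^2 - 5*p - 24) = (p - 2)/(p + 3)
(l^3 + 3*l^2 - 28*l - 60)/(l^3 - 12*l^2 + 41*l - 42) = (l^3 + 3*l^2 - 28*l - 60)/(l^3 - 12*l^2 + 41*l - 42)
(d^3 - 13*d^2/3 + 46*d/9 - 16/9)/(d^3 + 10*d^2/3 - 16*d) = (3*d^2 - 5*d + 2)/(3*d*(d + 6))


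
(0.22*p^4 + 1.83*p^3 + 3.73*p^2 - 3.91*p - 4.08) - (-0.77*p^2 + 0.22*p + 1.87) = 0.22*p^4 + 1.83*p^3 + 4.5*p^2 - 4.13*p - 5.95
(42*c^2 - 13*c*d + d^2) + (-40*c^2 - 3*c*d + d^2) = 2*c^2 - 16*c*d + 2*d^2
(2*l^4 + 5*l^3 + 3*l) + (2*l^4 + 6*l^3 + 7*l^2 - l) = 4*l^4 + 11*l^3 + 7*l^2 + 2*l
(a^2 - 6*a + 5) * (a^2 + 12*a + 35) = a^4 + 6*a^3 - 32*a^2 - 150*a + 175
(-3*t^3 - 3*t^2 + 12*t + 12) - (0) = -3*t^3 - 3*t^2 + 12*t + 12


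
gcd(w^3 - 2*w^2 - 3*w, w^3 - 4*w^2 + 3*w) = w^2 - 3*w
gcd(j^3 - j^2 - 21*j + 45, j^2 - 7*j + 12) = j - 3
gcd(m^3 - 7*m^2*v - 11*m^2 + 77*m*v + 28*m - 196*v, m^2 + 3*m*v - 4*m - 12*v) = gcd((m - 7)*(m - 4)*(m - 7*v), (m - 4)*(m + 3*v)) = m - 4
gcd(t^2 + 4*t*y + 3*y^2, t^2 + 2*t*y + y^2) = t + y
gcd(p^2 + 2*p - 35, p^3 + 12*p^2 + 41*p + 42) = p + 7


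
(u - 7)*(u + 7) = u^2 - 49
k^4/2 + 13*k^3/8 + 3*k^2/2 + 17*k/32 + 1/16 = (k/2 + 1/4)*(k + 1/4)*(k + 1/2)*(k + 2)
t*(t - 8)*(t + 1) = t^3 - 7*t^2 - 8*t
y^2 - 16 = (y - 4)*(y + 4)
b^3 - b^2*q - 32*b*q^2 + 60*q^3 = (b - 5*q)*(b - 2*q)*(b + 6*q)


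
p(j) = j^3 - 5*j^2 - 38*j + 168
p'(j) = 3*j^2 - 10*j - 38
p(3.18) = 28.76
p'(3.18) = -39.46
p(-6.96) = -146.88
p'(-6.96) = 176.92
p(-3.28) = 203.56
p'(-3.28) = 27.08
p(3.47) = 17.72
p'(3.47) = -36.58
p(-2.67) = 214.78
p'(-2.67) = 10.09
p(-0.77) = 193.84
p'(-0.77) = -28.52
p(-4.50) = 146.62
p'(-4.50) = 67.75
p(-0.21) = 175.75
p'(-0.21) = -35.77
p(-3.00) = 210.00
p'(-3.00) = 19.00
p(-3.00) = 210.00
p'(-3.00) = 19.00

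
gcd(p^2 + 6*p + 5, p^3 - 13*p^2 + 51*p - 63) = 1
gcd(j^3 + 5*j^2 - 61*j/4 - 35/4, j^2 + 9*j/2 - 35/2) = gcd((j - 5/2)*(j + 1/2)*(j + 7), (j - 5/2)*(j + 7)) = j^2 + 9*j/2 - 35/2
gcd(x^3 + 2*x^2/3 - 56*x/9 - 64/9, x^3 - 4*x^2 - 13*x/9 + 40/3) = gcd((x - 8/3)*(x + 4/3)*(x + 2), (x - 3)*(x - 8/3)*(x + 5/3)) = x - 8/3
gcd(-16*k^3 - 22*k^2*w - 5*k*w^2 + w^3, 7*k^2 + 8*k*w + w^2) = k + w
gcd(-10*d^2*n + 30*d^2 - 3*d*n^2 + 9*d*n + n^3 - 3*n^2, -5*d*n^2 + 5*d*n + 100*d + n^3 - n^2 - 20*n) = 5*d - n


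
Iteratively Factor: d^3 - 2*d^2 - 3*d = (d - 3)*(d^2 + d) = d*(d - 3)*(d + 1)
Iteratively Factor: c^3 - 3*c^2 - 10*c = (c + 2)*(c^2 - 5*c) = c*(c + 2)*(c - 5)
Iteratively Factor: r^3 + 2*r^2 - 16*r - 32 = (r + 2)*(r^2 - 16) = (r + 2)*(r + 4)*(r - 4)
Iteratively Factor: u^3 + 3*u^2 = (u)*(u^2 + 3*u) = u^2*(u + 3)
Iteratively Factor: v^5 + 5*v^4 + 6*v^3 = (v + 2)*(v^4 + 3*v^3) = (v + 2)*(v + 3)*(v^3) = v*(v + 2)*(v + 3)*(v^2) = v^2*(v + 2)*(v + 3)*(v)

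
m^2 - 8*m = m*(m - 8)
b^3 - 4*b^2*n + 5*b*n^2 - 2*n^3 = (b - 2*n)*(b - n)^2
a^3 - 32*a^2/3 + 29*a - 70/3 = (a - 7)*(a - 2)*(a - 5/3)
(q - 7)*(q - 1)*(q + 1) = q^3 - 7*q^2 - q + 7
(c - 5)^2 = c^2 - 10*c + 25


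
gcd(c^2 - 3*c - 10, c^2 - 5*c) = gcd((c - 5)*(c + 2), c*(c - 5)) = c - 5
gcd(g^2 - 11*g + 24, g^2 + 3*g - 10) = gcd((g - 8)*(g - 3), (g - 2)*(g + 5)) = 1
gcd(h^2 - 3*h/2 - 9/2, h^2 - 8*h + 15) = h - 3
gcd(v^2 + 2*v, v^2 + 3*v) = v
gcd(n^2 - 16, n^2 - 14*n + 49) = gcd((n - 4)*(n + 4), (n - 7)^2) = 1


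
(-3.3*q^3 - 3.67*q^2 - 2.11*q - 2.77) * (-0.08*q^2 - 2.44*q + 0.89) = 0.264*q^5 + 8.3456*q^4 + 6.1866*q^3 + 2.1037*q^2 + 4.8809*q - 2.4653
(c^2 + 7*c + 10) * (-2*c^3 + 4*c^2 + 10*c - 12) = -2*c^5 - 10*c^4 + 18*c^3 + 98*c^2 + 16*c - 120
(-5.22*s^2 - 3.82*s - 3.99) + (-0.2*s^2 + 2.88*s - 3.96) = -5.42*s^2 - 0.94*s - 7.95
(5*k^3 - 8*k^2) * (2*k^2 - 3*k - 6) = 10*k^5 - 31*k^4 - 6*k^3 + 48*k^2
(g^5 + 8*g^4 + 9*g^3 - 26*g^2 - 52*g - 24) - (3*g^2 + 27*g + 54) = g^5 + 8*g^4 + 9*g^3 - 29*g^2 - 79*g - 78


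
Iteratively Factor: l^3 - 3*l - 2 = (l + 1)*(l^2 - l - 2) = (l + 1)^2*(l - 2)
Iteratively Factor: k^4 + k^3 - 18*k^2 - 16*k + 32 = (k - 1)*(k^3 + 2*k^2 - 16*k - 32) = (k - 1)*(k + 4)*(k^2 - 2*k - 8) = (k - 4)*(k - 1)*(k + 4)*(k + 2)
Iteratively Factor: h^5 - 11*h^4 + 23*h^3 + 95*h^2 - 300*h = (h)*(h^4 - 11*h^3 + 23*h^2 + 95*h - 300) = h*(h + 3)*(h^3 - 14*h^2 + 65*h - 100) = h*(h - 5)*(h + 3)*(h^2 - 9*h + 20) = h*(h - 5)^2*(h + 3)*(h - 4)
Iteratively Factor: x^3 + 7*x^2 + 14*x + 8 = (x + 2)*(x^2 + 5*x + 4) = (x + 1)*(x + 2)*(x + 4)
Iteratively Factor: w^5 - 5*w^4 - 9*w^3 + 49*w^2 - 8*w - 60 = (w + 1)*(w^4 - 6*w^3 - 3*w^2 + 52*w - 60) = (w + 1)*(w + 3)*(w^3 - 9*w^2 + 24*w - 20) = (w - 2)*(w + 1)*(w + 3)*(w^2 - 7*w + 10) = (w - 2)^2*(w + 1)*(w + 3)*(w - 5)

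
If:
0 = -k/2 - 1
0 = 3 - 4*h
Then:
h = 3/4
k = -2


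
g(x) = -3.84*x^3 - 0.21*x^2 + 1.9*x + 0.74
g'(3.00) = -103.04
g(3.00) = -99.13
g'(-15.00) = -2583.80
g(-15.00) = 12884.99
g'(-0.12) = 1.78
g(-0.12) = 0.52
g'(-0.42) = 0.04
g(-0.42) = 0.19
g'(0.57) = -2.08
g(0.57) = 1.04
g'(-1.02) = -9.66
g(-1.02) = 2.66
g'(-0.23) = 1.39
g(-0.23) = 0.34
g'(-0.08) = 1.86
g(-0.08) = 0.59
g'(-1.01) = -9.43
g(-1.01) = 2.56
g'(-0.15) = 1.70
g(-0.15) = 0.46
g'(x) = -11.52*x^2 - 0.42*x + 1.9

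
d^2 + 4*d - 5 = (d - 1)*(d + 5)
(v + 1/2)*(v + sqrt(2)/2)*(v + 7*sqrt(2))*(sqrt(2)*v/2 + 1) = sqrt(2)*v^4/2 + sqrt(2)*v^3/4 + 17*v^3/2 + 17*v^2/4 + 11*sqrt(2)*v^2 + 7*v + 11*sqrt(2)*v/2 + 7/2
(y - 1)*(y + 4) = y^2 + 3*y - 4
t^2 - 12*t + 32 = (t - 8)*(t - 4)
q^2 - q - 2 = (q - 2)*(q + 1)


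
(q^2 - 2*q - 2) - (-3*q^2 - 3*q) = 4*q^2 + q - 2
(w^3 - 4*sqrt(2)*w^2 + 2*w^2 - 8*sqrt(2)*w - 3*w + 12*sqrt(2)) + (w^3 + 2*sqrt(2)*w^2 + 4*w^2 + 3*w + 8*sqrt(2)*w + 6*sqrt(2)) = 2*w^3 - 2*sqrt(2)*w^2 + 6*w^2 + 18*sqrt(2)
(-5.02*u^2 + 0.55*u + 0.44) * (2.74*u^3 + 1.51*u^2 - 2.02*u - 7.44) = -13.7548*u^5 - 6.0732*u^4 + 12.1765*u^3 + 36.9022*u^2 - 4.9808*u - 3.2736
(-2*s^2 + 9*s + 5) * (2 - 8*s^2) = 16*s^4 - 72*s^3 - 44*s^2 + 18*s + 10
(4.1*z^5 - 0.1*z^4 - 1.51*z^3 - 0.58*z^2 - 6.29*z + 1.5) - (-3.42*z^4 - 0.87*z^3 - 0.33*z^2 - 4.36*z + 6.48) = 4.1*z^5 + 3.32*z^4 - 0.64*z^3 - 0.25*z^2 - 1.93*z - 4.98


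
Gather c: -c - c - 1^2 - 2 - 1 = -2*c - 4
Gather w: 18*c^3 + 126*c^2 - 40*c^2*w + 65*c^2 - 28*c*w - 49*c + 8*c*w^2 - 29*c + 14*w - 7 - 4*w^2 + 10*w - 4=18*c^3 + 191*c^2 - 78*c + w^2*(8*c - 4) + w*(-40*c^2 - 28*c + 24) - 11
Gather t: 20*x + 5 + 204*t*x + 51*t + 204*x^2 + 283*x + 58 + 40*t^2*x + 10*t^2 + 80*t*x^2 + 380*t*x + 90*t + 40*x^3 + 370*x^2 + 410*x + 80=t^2*(40*x + 10) + t*(80*x^2 + 584*x + 141) + 40*x^3 + 574*x^2 + 713*x + 143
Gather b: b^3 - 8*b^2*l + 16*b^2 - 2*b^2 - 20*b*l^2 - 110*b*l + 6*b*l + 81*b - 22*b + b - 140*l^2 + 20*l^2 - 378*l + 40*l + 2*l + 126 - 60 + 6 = b^3 + b^2*(14 - 8*l) + b*(-20*l^2 - 104*l + 60) - 120*l^2 - 336*l + 72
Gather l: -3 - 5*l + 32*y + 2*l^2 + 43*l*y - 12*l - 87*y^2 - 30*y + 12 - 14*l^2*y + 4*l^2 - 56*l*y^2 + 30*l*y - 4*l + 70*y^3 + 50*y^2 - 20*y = l^2*(6 - 14*y) + l*(-56*y^2 + 73*y - 21) + 70*y^3 - 37*y^2 - 18*y + 9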